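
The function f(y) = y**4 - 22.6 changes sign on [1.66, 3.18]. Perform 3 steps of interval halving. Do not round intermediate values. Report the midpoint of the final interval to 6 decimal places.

f(1.660000) = -15.006669, f(3.180000) = 79.660634 (opposite signs)
step 1: m = 2.420000, f(m) = 11.697421 > 0 → root in [1.660000, 2.420000]
step 2: m = 2.040000, f(m) = -5.281085 < 0 → root in [2.040000, 2.420000]
step 3: m = 2.230000, f(m) = 2.129734 > 0 → root in [2.040000, 2.230000]
Midpoint of [2.040000, 2.230000] = 2.135000

2.135000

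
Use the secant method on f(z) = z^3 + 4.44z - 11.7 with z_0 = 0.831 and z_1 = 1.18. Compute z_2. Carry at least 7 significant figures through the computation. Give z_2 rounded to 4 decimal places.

f(z_0) = -7.436504, f(z_1) = -4.817768
z_2 = 1.180000 - (-4.817768)·(1.180000 - 0.831000)/(-4.817768 - (-7.436504)) = 1.822066; f(z_2) = 2.439094

1.8221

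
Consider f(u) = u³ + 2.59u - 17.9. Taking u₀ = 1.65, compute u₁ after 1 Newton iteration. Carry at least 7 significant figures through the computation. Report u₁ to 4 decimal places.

2.4991

f'(u) = 3u² + 2.59
u_0 = 1.650000: f = -9.134375, f' = 10.757500 → u_1 = 1.650000 - (-9.134375)/(10.757500) = 2.499117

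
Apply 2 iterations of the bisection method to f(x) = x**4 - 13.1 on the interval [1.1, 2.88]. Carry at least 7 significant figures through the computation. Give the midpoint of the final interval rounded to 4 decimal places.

1.7675

f(1.100000) = -11.635900, f(2.880000) = 55.697071 (opposite signs)
step 1: m = 1.990000, f(m) = 2.582392 > 0 → root in [1.100000, 1.990000]
step 2: m = 1.545000, f(m) = -7.402112 < 0 → root in [1.545000, 1.990000]
Midpoint of [1.545000, 1.990000] = 1.767500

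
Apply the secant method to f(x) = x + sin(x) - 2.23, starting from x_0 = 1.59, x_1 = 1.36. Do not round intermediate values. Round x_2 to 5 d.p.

f(x_0) = 0.359816, f(x_1) = 0.107865
x_2 = 1.360000 - (0.107865)·(1.360000 - 1.590000)/(0.107865 - (0.359816)) = 1.261533; f(x_2) = -0.015909

1.26153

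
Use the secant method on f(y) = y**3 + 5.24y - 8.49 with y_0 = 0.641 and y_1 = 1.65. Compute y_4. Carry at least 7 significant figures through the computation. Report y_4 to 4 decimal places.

1.2491

f(y_0) = -4.867785, f(y_1) = 4.648125
y_2 = 1.650000 - (4.648125)·(1.650000 - 0.641000)/(4.648125 - (-4.867785)) = 1.157146; f(y_2) = -0.877155
y_3 = 1.157146 - (-0.877155)·(1.157146 - 1.650000)/(-0.877155 - (4.648125)) = 1.235388; f(y_3) = -0.131140
y_4 = 1.235388 - (-0.131140)·(1.235388 - 1.157146)/(-0.131140 - (-0.877155)) = 1.249142; f(y_4) = 0.004608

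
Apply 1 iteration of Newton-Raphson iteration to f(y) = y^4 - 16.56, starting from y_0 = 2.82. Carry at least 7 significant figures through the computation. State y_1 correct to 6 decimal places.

f'(y) = 4y^3
y_0 = 2.820000: f = 46.680666, f' = 89.703072 → y_1 = 2.820000 - (46.680666)/(89.703072) = 2.299609

2.299609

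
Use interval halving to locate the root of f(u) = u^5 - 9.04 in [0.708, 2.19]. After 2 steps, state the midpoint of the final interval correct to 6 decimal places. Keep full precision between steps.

f(0.708000) = -8.862104, f(2.190000) = 41.335640 (opposite signs)
step 1: m = 1.449000, f(m) = -2.652338 < 0 → root in [1.449000, 2.190000]
step 2: m = 1.819500, f(m) = 10.901614 > 0 → root in [1.449000, 1.819500]
Midpoint of [1.449000, 1.819500] = 1.634250

1.634250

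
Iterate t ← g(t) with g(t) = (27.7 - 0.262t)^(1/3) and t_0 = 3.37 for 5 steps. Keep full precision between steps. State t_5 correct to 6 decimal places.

2.996842

t_1 = g(3.370000) = 2.993209
t_2 = g(2.993209) = 2.996877
t_3 = g(2.996877) = 2.996842
t_4 = g(2.996842) = 2.996842
t_5 = g(2.996842) = 2.996842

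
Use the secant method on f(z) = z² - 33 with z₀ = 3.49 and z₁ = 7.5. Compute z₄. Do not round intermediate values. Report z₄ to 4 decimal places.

Secant update: z_(k+1) = z_k − f(z_k)·(z_k − z_(k-1))/(f(z_k) − f(z_(k-1))).
f(z_0) = -20.819900, f(z_1) = 23.250000
z_2 = 7.500000 - (23.250000)·(7.500000 - 3.490000)/(23.250000 - (-20.819900)) = 5.384440; f(z_2) = -4.007802
z_3 = 5.384440 - (-4.007802)·(5.384440 - 7.500000)/(-4.007802 - (23.250000)) = 5.695498; f(z_3) = -0.561304
z_4 = 5.695498 - (-0.561304)·(5.695498 - 5.384440)/(-0.561304 - (-4.007802)) = 5.746157; f(z_4) = 0.018324

5.7462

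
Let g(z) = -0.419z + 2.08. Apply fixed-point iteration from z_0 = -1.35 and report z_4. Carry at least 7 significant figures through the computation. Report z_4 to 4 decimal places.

z_1 = g(-1.350000) = 2.645650
z_2 = g(2.645650) = 0.971473
z_3 = g(0.971473) = 1.672953
z_4 = g(1.672953) = 1.379033

1.3790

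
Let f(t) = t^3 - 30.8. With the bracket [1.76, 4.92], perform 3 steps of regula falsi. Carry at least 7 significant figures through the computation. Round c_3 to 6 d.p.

f(1.760000) = -25.348224, f(4.920000) = 88.295488
step 1: c = 2.464838, f(c) = -15.825061 < 0 → new bracket [2.464838, 4.920000]
step 2: c = 2.837993, f(c) = -7.942231 < 0 → new bracket [2.837993, 4.920000]
step 3: c = 3.009815, f(c) = -3.534127 < 0 → new bracket [3.009815, 4.920000]

3.009815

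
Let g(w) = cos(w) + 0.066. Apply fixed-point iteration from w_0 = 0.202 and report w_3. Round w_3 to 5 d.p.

0.90934

w_1 = g(0.202000) = 1.045667
w_2 = g(1.045667) = 0.567325
w_3 = g(0.567325) = 0.909342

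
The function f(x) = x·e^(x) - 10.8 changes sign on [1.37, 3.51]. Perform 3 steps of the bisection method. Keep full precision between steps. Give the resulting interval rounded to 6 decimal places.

[1.637500, 1.905000]

f(1.370000) = -5.408570, f(3.510000) = 106.603420 (opposite signs)
step 1: m = 2.440000, f(m) = 17.194219 > 0 → root in [1.370000, 2.440000]
step 2: m = 1.905000, f(m) = 2.000472 > 0 → root in [1.370000, 1.905000]
step 3: m = 1.637500, f(m) = -2.379488 < 0 → root in [1.637500, 1.905000]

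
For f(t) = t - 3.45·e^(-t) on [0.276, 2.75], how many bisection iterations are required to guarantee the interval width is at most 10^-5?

18

Initial width b − a = 2.75 − 0.276 = 2.474000.
After n steps the width is (b−a)/2^n; need (b−a)/2^n ≤ 10^-5.
So n ≥ log₂(2.474000/10^-5) = log₂(247400.0000) ≈ 17.9165.
Hence n = 18.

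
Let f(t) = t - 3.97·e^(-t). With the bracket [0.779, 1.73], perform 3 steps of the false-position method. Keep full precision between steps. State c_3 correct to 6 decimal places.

1.198878

False-position update: c = (a·f(b) − b·f(a))/(f(b) − f(a)); replace the endpoint whose sign matches f(c).
f(0.779000) = -1.042693, f(1.730000) = 1.026181
step 1: c = 1.258295, f(c) = 0.130267 > 0 → new bracket [0.779000, 1.258295]
step 2: c = 1.205065, f(c) = 0.015366 > 0 → new bracket [0.779000, 1.205065]
step 3: c = 1.198878, f(c) = 0.001794 > 0 → new bracket [0.779000, 1.198878]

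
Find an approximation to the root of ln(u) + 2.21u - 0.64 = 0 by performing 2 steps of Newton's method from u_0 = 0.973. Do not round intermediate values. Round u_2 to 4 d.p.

f'(u) = 1/u + 2.21
u_0 = 0.973000: f = 1.482959, f' = 3.237749 → u_1 = 0.973000 - (1.482959)/(3.237749) = 0.514978
u_1 = 0.514978: f = -0.165528, f' = 4.151829 → u_2 = 0.514978 - (-0.165528)/(4.151829) = 0.554847

0.5548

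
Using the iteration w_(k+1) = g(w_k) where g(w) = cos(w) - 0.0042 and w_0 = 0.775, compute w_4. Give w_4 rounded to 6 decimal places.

0.744469

w_1 = g(0.775000) = 0.710221
w_2 = g(0.710221) = 0.754018
w_3 = g(0.754018) = 0.724744
w_4 = g(0.724744) = 0.744469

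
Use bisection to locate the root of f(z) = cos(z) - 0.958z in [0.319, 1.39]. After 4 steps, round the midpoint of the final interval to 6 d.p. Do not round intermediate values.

0.754094

f(0.319000) = 0.643948, f(1.390000) = -1.151807 (opposite signs)
step 1: m = 0.854500, f(m) = -0.162015 < 0 → root in [0.319000, 0.854500]
step 2: m = 0.586750, f(m) = 0.270638 > 0 → root in [0.586750, 0.854500]
step 3: m = 0.720625, f(m) = 0.061035 > 0 → root in [0.720625, 0.854500]
step 4: m = 0.787562, f(m) = -0.048910 < 0 → root in [0.720625, 0.787562]
Midpoint of [0.720625, 0.787562] = 0.754094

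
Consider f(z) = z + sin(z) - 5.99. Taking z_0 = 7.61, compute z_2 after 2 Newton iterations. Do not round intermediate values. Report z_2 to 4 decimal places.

6.1931

f'(z) = 1 + cos(z)
z_0 = 7.610000: f = 2.590384, f' = 1.241568 → z_1 = 7.610000 - (2.590384)/(1.241568) = 5.523619
z_1 = 5.523619: f = -1.154987, f' = 1.725135 → z_2 = 5.523619 - (-1.154987)/(1.725135) = 6.193125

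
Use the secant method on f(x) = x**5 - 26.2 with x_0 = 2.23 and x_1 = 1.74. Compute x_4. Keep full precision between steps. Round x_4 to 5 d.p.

1.92094

Secant update: x_(k+1) = x_k − f(x_k)·(x_k − x_(k-1))/(f(x_k) − f(x_(k-1))).
f(x_0) = 28.947308, f(x_1) = -10.250531
x_2 = 1.740000 - (-10.250531)·(1.740000 - 2.230000)/(-10.250531 - (28.947308)) = 1.868139; f(x_2) = -3.446638
x_3 = 1.868139 - (-3.446638)·(1.868139 - 1.740000)/(-3.446638 - (-10.250531)) = 1.933050; f(x_3) = 0.790761
x_4 = 1.933050 - (0.790761)·(1.933050 - 1.868139)/(0.790761 - (-3.446638)) = 1.920936; f(x_4) = -0.044387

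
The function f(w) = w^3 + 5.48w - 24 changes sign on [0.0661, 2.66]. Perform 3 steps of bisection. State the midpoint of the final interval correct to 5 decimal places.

f(0.066100) = -23.637483, f(2.660000) = 9.397896 (opposite signs)
step 1: m = 1.363050, f(m) = -13.998068 < 0 → root in [1.363050, 2.660000]
step 2: m = 2.011525, f(m) = -4.837745 < 0 → root in [2.011525, 2.660000]
step 3: m = 2.335763, f(m) = 1.543400 > 0 → root in [2.011525, 2.335763]
Midpoint of [2.011525, 2.335763] = 2.173644

2.17364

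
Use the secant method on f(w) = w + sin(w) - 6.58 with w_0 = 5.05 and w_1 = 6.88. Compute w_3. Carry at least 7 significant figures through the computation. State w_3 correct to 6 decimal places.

6.432685

f(w_0) = -2.473549, f(w_1) = 0.862011
w_2 = 6.880000 - (0.862011)·(6.880000 - 5.050000)/(0.862011 - (-2.473549)) = 6.407072; f(w_2) = -0.049358
w_3 = 6.407072 - (-0.049358)·(6.407072 - 6.880000)/(-0.049358 - (0.862011)) = 6.432685; f(w_3) = 0.001628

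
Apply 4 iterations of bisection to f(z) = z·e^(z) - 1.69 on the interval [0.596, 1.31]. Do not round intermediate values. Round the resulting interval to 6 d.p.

f(0.596000) = -0.608352, f(1.310000) = 3.165088 (opposite signs)
step 1: m = 0.953000, f(m) = 0.781585 > 0 → root in [0.596000, 0.953000]
step 2: m = 0.774500, f(m) = -0.009717 < 0 → root in [0.774500, 0.953000]
step 3: m = 0.863750, f(m) = 0.358849 > 0 → root in [0.774500, 0.863750]
step 4: m = 0.819125, f(m) = 0.168197 > 0 → root in [0.774500, 0.819125]

[0.774500, 0.819125]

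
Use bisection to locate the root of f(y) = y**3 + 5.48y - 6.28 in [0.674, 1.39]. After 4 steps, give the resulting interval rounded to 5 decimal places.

[0.94250, 0.98725]

f(0.674000) = -2.280298, f(1.390000) = 4.022819 (opposite signs)
step 1: m = 1.032000, f(m) = 0.474465 > 0 → root in [0.674000, 1.032000]
step 2: m = 0.853000, f(m) = -0.984910 < 0 → root in [0.853000, 1.032000]
step 3: m = 0.942500, f(m) = -0.277871 < 0 → root in [0.942500, 1.032000]
step 4: m = 0.987250, f(m) = 0.092366 > 0 → root in [0.942500, 0.987250]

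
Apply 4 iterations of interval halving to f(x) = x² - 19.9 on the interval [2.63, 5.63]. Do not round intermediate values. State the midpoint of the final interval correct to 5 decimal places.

f(2.630000) = -12.983100, f(5.630000) = 11.796900 (opposite signs)
step 1: m = 4.130000, f(m) = -2.843100 < 0 → root in [4.130000, 5.630000]
step 2: m = 4.880000, f(m) = 3.914400 > 0 → root in [4.130000, 4.880000]
step 3: m = 4.505000, f(m) = 0.395025 > 0 → root in [4.130000, 4.505000]
step 4: m = 4.317500, f(m) = -1.259194 < 0 → root in [4.317500, 4.505000]
Midpoint of [4.317500, 4.505000] = 4.411250

4.41125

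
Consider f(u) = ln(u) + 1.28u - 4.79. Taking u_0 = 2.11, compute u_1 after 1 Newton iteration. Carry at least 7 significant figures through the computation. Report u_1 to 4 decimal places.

2.8754

f'(u) = 1/u + 1.28
u_0 = 2.110000: f = -1.342512, f' = 1.753934 → u_1 = 2.110000 - (-1.342512)/(1.753934) = 2.875429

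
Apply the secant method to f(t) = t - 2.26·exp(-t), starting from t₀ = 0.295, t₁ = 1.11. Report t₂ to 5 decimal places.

f(t_0) = -1.387641, f(t_1) = 0.365197
t_2 = 1.110000 - (0.365197)·(1.110000 - 0.295000)/(0.365197 - (-1.387641)) = 0.940198; f(t_2) = 0.057554

0.94020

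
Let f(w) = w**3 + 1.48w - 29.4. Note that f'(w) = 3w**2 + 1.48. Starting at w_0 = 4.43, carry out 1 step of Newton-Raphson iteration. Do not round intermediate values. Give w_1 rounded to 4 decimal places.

w_0 = 4.430000: f = 64.094707, f' = 60.354700 → w_1 = 4.430000 - (64.094707)/(60.354700) = 3.368033

3.3680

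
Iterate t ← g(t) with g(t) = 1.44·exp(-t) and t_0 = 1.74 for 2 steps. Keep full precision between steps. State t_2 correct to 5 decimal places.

t_1 = g(1.740000) = 0.252749
t_2 = g(0.252749) = 1.118394

1.11839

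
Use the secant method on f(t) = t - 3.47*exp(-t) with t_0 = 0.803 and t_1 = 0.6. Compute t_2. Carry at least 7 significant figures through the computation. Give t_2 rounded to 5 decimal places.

1.07893

Secant update: t_(k+1) = t_k − f(t_k)·(t_k − t_(k-1))/(f(t_k) − f(t_(k-1))).
f(t_0) = -0.751501, f(t_1) = -1.304376
t_2 = 0.600000 - (-1.304376)·(0.600000 - 0.803000)/(-1.304376 - (-0.751501)) = 1.078930; f(t_2) = -0.100729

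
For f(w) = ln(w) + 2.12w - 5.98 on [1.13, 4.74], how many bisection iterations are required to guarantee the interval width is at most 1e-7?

Initial width b − a = 4.74 − 1.13 = 3.610000.
After n steps the width is (b−a)/2^n; need (b−a)/2^n ≤ 1e-7.
So n ≥ log₂(3.610000/1e-7) = log₂(36100000.0000) ≈ 25.1055.
Hence n = 26.

26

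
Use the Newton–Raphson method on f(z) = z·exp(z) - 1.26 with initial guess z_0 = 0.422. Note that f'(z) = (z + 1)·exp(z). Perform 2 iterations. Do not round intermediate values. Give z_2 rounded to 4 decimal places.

z_0 = 0.422000: f = -0.616446, f' = 2.168562 → z_1 = 0.422000 - (-0.616446)/(2.168562) = 0.706265
z_1 = 0.706265: f = 0.171182, f' = 3.457590 → z_2 = 0.706265 - (0.171182)/(3.457590) = 0.656756

0.6568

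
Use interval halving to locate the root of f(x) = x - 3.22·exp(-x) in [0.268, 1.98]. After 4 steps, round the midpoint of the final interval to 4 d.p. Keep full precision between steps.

1.0705

f(0.268000) = -2.195003, f(1.980000) = 1.535417 (opposite signs)
step 1: m = 1.124000, f(m) = 0.077573 > 0 → root in [0.268000, 1.124000]
step 2: m = 0.696000, f(m) = -0.909414 < 0 → root in [0.696000, 1.124000]
step 3: m = 0.910000, f(m) = -0.386128 < 0 → root in [0.910000, 1.124000]
step 4: m = 1.017000, f(m) = -0.147604 < 0 → root in [1.017000, 1.124000]
Midpoint of [1.017000, 1.124000] = 1.070500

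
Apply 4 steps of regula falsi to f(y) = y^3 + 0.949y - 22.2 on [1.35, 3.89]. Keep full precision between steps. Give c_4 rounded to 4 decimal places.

f(1.350000) = -18.458475, f(3.890000) = 40.355479
step 1: c = 2.147167, f(c) = -10.263203 < 0 → new bracket [2.147167, 3.890000]
step 2: c = 2.500535, f(c) = -4.191953 < 0 → new bracket [2.500535, 3.890000]
step 3: c = 2.631285, f(c) = -1.484782 < 0 → new bracket [2.631285, 3.890000]
step 4: c = 2.675953, f(c) = -0.498757 < 0 → new bracket [2.675953, 3.890000]

2.6760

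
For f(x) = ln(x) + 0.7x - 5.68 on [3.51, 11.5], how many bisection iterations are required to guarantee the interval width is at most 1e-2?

10

Initial width b − a = 11.5 − 3.51 = 7.990000.
After n steps the width is (b−a)/2^n; need (b−a)/2^n ≤ 1e-2.
So n ≥ log₂(7.990000/1e-2) = log₂(799.0000) ≈ 9.6421.
Hence n = 10.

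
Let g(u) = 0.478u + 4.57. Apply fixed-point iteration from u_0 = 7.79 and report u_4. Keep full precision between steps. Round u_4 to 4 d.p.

8.7044

u_1 = g(7.790000) = 8.293620
u_2 = g(8.293620) = 8.534350
u_3 = g(8.534350) = 8.649419
u_4 = g(8.649419) = 8.704423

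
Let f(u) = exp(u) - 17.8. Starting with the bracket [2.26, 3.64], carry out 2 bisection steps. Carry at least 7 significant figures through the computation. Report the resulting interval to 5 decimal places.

f(2.260000) = -8.216911, f(3.640000) = 20.291837 (opposite signs)
step 1: m = 2.950000, f(m) = 1.305954 > 0 → root in [2.260000, 2.950000]
step 2: m = 2.605000, f(m) = -4.268775 < 0 → root in [2.605000, 2.950000]

[2.60500, 2.95000]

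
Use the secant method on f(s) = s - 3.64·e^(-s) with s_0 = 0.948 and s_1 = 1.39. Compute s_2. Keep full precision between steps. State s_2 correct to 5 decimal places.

f(s_0) = -0.462556, f(s_1) = 0.483366
s_2 = 1.390000 - (0.483366)·(1.390000 - 0.948000)/(0.483366 - (-0.462556)) = 1.164138; f(s_2) = 0.027760

1.16414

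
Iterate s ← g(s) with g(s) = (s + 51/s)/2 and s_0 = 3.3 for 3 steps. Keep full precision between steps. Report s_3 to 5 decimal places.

7.14622

s_1 = g(3.300000) = 9.377273
s_2 = g(9.377273) = 7.407977
s_3 = g(7.407977) = 7.146224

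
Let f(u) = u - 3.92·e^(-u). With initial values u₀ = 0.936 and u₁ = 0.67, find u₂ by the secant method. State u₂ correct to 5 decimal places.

Secant update: u_(k+1) = u_k − f(u_k)·(u_k − u_(k-1))/(f(u_k) − f(u_(k-1))).
f(u_0) = -0.601398, f(u_1) = -1.335898
u_2 = 0.670000 - (-1.335898)·(0.670000 - 0.936000)/(-1.335898 - (-0.601398)) = 1.153797; f(u_2) = -0.082714

1.15380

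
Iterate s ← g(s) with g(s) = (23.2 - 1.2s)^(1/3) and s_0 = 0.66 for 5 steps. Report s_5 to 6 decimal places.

s_1 = g(0.660000) = 2.819255
s_2 = g(2.819255) = 2.706108
s_3 = g(2.706108) = 2.712275
s_4 = g(2.712275) = 2.711939
s_5 = g(2.711939) = 2.711958

2.711958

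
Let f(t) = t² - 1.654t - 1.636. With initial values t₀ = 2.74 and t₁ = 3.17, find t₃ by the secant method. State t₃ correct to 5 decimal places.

Secant update: t_(k+1) = t_k − f(t_k)·(t_k − t_(k-1))/(f(t_k) − f(t_(k-1))).
f(t_0) = 1.339640, f(t_1) = 3.169720
t_2 = 3.170000 - (3.169720)·(3.170000 - 2.740000)/(3.169720 - (1.339640)) = 2.425235; f(t_2) = 0.234426
t_3 = 2.425235 - (0.234426)·(2.425235 - 3.170000)/(0.234426 - (3.169720)) = 2.365755; f(t_3) = 0.047837

2.36575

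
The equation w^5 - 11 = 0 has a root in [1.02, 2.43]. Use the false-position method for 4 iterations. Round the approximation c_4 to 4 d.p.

f(1.020000) = -9.895919, f(2.430000) = 73.728861
step 1: c = 1.186855, f(c) = -8.645010 < 0 → new bracket [1.186855, 2.430000]
step 2: c = 1.317321, f(c) = -7.033030 < 0 → new bracket [1.317321, 2.430000]
step 3: c = 1.414217, f(c) = -5.343068 < 0 → new bracket [1.414217, 2.430000]
step 4: c = 1.482856, f(c) = -3.830396 < 0 → new bracket [1.482856, 2.430000]

1.4829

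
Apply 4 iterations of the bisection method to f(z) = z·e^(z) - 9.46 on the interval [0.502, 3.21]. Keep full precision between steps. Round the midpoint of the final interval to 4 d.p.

1.7714

f(0.502000) = -8.630685, f(3.210000) = 70.080867 (opposite signs)
step 1: m = 1.856000, f(m) = 2.414861 > 0 → root in [0.502000, 1.856000]
step 2: m = 1.179000, f(m) = -5.626928 < 0 → root in [1.179000, 1.856000]
step 3: m = 1.517500, f(m) = -2.538972 < 0 → root in [1.517500, 1.856000]
step 4: m = 1.686750, f(m) = -0.348352 < 0 → root in [1.686750, 1.856000]
Midpoint of [1.686750, 1.856000] = 1.771375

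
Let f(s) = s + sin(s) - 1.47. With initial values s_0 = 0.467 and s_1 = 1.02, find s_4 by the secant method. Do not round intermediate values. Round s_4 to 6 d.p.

f(s_0) = -0.552790, f(s_1) = 0.402108
s_2 = 1.020000 - (0.402108)·(1.020000 - 0.467000)/(0.402108 - (-0.552790)) = 0.787132; f(s_2) = 0.025463
s_3 = 0.787132 - (0.025463)·(0.787132 - 1.020000)/(0.025463 - (0.402108)) = 0.771389; f(s_3) = -0.001480
s_4 = 0.771389 - (-0.001480)·(0.771389 - 0.787132)/(-0.001480 - (0.025463)) = 0.772253; f(s_4) = 0.000005

0.772253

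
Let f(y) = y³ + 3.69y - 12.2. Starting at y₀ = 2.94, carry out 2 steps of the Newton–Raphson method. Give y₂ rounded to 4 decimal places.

1.8218

f'(y) = 3y² + 3.69
y_0 = 2.940000: f = 24.060784, f' = 29.620800 → y_1 = 2.940000 - (24.060784)/(29.620800) = 2.127706
y_1 = 2.127706: f = 5.283651, f' = 17.271405 → y_2 = 2.127706 - (5.283651)/(17.271405) = 1.821787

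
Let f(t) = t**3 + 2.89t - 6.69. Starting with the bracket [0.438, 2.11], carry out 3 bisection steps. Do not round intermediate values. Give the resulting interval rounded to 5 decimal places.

[1.27400, 1.48300]

f(0.438000) = -5.340152, f(2.110000) = 8.801831 (opposite signs)
step 1: m = 1.274000, f(m) = -0.940341 < 0 → root in [1.274000, 2.110000]
step 2: m = 1.692000, f(m) = 3.043846 > 0 → root in [1.274000, 1.692000]
step 3: m = 1.483000, f(m) = 0.857416 > 0 → root in [1.274000, 1.483000]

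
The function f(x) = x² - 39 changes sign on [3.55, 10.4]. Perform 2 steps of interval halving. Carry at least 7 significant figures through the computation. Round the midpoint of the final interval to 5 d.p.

f(3.550000) = -26.397500, f(10.400000) = 69.160000 (opposite signs)
step 1: m = 6.975000, f(m) = 9.650625 > 0 → root in [3.550000, 6.975000]
step 2: m = 5.262500, f(m) = -11.306094 < 0 → root in [5.262500, 6.975000]
Midpoint of [5.262500, 6.975000] = 6.118750

6.11875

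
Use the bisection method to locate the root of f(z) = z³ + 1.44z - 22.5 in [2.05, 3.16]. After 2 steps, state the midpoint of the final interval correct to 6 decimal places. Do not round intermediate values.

f(2.050000) = -10.932875, f(3.160000) = 13.604896 (opposite signs)
step 1: m = 2.605000, f(m) = -1.071205 < 0 → root in [2.605000, 3.160000]
step 2: m = 2.882500, f(m) = 5.600934 > 0 → root in [2.605000, 2.882500]
Midpoint of [2.605000, 2.882500] = 2.743750

2.743750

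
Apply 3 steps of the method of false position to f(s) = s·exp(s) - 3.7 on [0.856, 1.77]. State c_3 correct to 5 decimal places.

False-position update: c = (a·f(b) − b·f(a))/(f(b) − f(a)); replace the endpoint whose sign matches f(c).
f(0.856000) = -1.685210, f(1.770000) = 6.691410
step 1: c = 1.039879, f(c) = -0.758315 < 0 → new bracket [1.039879, 1.770000]
step 2: c = 1.114198, f(c) = -0.304899 < 0 → new bracket [1.114198, 1.770000]
step 3: c = 1.142778, f(c) = -0.116857 < 0 → new bracket [1.142778, 1.770000]

1.14278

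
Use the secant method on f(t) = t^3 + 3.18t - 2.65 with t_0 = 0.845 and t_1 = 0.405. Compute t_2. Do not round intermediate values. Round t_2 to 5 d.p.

f(t_0) = 0.640451, f(t_1) = -1.295670
t_2 = 0.405000 - (-1.295670)·(0.405000 - 0.845000)/(-1.295670 - (0.640451)) = 0.699452; f(t_2) = -0.083547

0.69945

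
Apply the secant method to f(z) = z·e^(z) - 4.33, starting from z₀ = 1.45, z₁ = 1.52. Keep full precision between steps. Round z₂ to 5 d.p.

f(z_0) = 1.851516, f(z_1) = 2.619782
z_2 = 1.520000 - (2.619782)·(1.520000 - 1.450000)/(2.619782 - (1.851516)) = 1.281301; f(z_2) = 0.284373

1.28130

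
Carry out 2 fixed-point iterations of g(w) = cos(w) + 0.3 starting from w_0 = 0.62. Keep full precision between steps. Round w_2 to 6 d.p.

w_1 = g(0.620000) = 1.113878
w_2 = g(1.113878) = 0.741184

0.741184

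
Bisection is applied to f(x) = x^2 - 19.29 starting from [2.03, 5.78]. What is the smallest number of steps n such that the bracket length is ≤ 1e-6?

22

Initial width b − a = 5.78 − 2.03 = 3.750000.
After n steps the width is (b−a)/2^n; need (b−a)/2^n ≤ 1e-6.
So n ≥ log₂(3.750000/1e-6) = log₂(3750000.0000) ≈ 21.8385.
Hence n = 22.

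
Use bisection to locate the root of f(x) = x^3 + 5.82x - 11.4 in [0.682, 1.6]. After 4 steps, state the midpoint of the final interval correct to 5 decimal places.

1.45656

f(0.682000) = -7.113545, f(1.600000) = 2.008000 (opposite signs)
step 1: m = 1.141000, f(m) = -3.273934 < 0 → root in [1.141000, 1.600000]
step 2: m = 1.370500, f(m) = -0.849521 < 0 → root in [1.370500, 1.600000]
step 3: m = 1.485250, f(m) = 0.520568 > 0 → root in [1.370500, 1.485250]
step 4: m = 1.427875, f(m) = -0.178577 < 0 → root in [1.427875, 1.485250]
Midpoint of [1.427875, 1.485250] = 1.456563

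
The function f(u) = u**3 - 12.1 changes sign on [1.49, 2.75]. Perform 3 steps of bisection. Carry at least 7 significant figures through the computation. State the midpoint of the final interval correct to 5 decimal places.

f(1.490000) = -8.792051, f(2.750000) = 8.696875 (opposite signs)
step 1: m = 2.120000, f(m) = -2.571872 < 0 → root in [2.120000, 2.750000]
step 2: m = 2.435000, f(m) = 2.337663 > 0 → root in [2.120000, 2.435000]
step 3: m = 2.277500, f(m) = -0.286593 < 0 → root in [2.277500, 2.435000]
Midpoint of [2.277500, 2.435000] = 2.356250

2.35625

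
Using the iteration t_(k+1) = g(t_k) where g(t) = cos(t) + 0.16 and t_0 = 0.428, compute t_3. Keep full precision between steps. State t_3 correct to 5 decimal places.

t_1 = g(0.428000) = 1.069798
t_2 = g(1.069798) = 0.640302
t_3 = g(0.640302) = 0.961916

0.96192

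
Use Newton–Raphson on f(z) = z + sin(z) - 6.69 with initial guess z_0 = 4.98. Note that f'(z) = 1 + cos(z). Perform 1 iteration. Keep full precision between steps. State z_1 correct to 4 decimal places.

z_0 = 4.980000: f = -2.674405, f' = 1.264428 → z_1 = 4.980000 - (-2.674405)/(1.264428) = 7.095110

7.0951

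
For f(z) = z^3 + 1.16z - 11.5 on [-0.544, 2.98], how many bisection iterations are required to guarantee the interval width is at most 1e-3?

Initial width b − a = 2.98 − -0.544 = 3.524000.
After n steps the width is (b−a)/2^n; need (b−a)/2^n ≤ 1e-3.
So n ≥ log₂(3.524000/1e-3) = log₂(3524.0000) ≈ 11.7830.
Hence n = 12.

12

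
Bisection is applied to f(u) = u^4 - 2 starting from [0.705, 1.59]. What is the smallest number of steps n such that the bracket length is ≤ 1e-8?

Initial width b − a = 1.59 − 0.705 = 0.885000.
After n steps the width is (b−a)/2^n; need (b−a)/2^n ≤ 1e-8.
So n ≥ log₂(0.885000/1e-8) = log₂(88500000.0000) ≈ 26.3992.
Hence n = 27.

27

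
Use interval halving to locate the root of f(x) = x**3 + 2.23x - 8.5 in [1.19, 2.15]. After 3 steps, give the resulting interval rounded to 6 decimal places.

[1.670000, 1.790000]

f(1.190000) = -4.161141, f(2.150000) = 6.232875 (opposite signs)
step 1: m = 1.670000, f(m) = -0.118437 < 0 → root in [1.670000, 2.150000]
step 2: m = 1.910000, f(m) = 2.727171 > 0 → root in [1.670000, 1.910000]
step 3: m = 1.790000, f(m) = 1.227039 > 0 → root in [1.670000, 1.790000]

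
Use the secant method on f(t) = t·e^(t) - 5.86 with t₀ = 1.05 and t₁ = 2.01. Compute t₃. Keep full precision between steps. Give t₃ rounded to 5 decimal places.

Secant update: t_(k+1) = t_k − f(t_k)·(t_k − t_(k-1))/(f(t_k) − f(t_(k-1))).
f(t_0) = -2.859466, f(t_1) = 9.141268
t_2 = 2.010000 - (9.141268)·(2.010000 - 1.050000)/(9.141268 - (-2.859466)) = 1.278743; f(t_2) = -1.266597
t_3 = 1.278743 - (-1.266597)·(1.278743 - 2.010000)/(-1.266597 - (9.141268)) = 1.367734; f(t_3) = -0.489666

1.36773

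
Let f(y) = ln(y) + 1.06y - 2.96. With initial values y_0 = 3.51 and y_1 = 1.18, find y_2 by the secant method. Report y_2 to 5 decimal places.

2.19036

Secant update: y_(k+1) = y_k − f(y_k)·(y_k − y_(k-1))/(f(y_k) − f(y_(k-1))).
f(y_0) = 2.016216, f(y_1) = -1.543686
y_2 = 1.180000 - (-1.543686)·(1.180000 - 3.510000)/(-1.543686 - (2.016216)) = 2.190361; f(y_2) = 0.145850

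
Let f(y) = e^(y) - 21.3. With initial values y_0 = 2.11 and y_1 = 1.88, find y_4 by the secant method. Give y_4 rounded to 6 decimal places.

f(y_0) = -13.051759, f(y_1) = -14.746495
y_2 = 1.880000 - (-14.746495)·(1.880000 - 2.110000)/(-14.746495 - (-13.051759)) = 3.881311; f(y_2) = 27.187719
y_3 = 3.881311 - (27.187719)·(3.881311 - 1.880000)/(27.187719 - (-14.746495)) = 2.583777; f(y_3) = -8.052928
y_4 = 2.583777 - (-8.052928)·(2.583777 - 3.881311)/(-8.052928 - (27.187719)) = 2.880279; f(y_4) = -3.480751

2.880279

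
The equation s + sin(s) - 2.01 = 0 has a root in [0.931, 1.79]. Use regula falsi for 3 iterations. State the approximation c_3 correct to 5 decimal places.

False-position update: c = (a·f(b) − b·f(a))/(f(b) − f(a)); replace the endpoint whose sign matches f(c).
f(0.931000) = -0.276783, f(1.790000) = 0.756071
step 1: c = 1.161194, f(c) = 0.068473 > 0 → new bracket [0.931000, 1.161194]
step 2: c = 1.115540, f(c) = 0.003689 > 0 → new bracket [0.931000, 1.115540]
step 3: c = 1.113113, f(c) = 0.000192 > 0 → new bracket [0.931000, 1.113113]

1.11311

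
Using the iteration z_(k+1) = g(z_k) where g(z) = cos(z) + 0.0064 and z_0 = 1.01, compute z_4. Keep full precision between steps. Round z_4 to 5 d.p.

0.79942

z_1 = g(1.010000) = 0.538261
z_2 = g(0.538261) = 0.865002
z_3 = g(0.865002) = 0.655039
z_4 = g(0.655039) = 0.799424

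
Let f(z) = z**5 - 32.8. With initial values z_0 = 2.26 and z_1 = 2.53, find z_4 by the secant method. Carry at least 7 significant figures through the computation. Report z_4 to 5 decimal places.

2.01298

f(z_0) = 26.157926, f(z_1) = 70.857948
z_2 = 2.530000 - (70.857948)·(2.530000 - 2.260000)/(70.857948 - (26.157926)) = 2.101999; f(z_2) = 8.235782
z_3 = 2.101999 - (8.235782)·(2.101999 - 2.530000)/(8.235782 - (70.857948)) = 2.045710; f(z_3) = 3.027857
z_4 = 2.045710 - (3.027857)·(2.045710 - 2.101999)/(3.027857 - (8.235782)) = 2.012985; f(z_4) = 0.252338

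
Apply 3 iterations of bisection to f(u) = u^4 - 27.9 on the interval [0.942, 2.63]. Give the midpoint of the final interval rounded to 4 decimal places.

f(0.942000) = -27.112585, f(2.630000) = 19.943506 (opposite signs)
step 1: m = 1.786000, f(m) = -17.725201 < 0 → root in [1.786000, 2.630000]
step 2: m = 2.208000, f(m) = -4.131801 < 0 → root in [2.208000, 2.630000]
step 3: m = 2.419000, f(m) = 6.340766 > 0 → root in [2.208000, 2.419000]
Midpoint of [2.208000, 2.419000] = 2.313500

2.3135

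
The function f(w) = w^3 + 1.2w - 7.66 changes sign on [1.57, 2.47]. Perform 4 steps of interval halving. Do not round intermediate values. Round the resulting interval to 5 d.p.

f(1.570000) = -1.906107, f(2.470000) = 10.373223 (opposite signs)
step 1: m = 2.020000, f(m) = 3.006408 > 0 → root in [1.570000, 2.020000]
step 2: m = 1.795000, f(m) = 0.277535 > 0 → root in [1.570000, 1.795000]
step 3: m = 1.682500, f(m) = -0.878168 < 0 → root in [1.682500, 1.795000]
step 4: m = 1.738750, f(m) = -0.316821 < 0 → root in [1.738750, 1.795000]

[1.73875, 1.79500]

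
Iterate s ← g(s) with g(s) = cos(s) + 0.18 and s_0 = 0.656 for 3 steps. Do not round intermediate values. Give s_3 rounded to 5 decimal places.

0.91625

s_1 = g(0.656000) = 0.972438
s_2 = g(0.972438) = 0.743286
s_3 = g(0.743286) = 0.916249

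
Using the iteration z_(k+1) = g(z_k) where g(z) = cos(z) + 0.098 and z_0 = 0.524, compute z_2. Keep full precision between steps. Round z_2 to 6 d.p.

z_1 = g(0.524000) = 0.963825
z_2 = g(0.963825) = 0.668383

0.668383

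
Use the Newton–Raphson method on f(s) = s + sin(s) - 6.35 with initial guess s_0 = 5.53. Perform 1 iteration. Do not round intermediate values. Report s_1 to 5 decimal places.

Newton update: s ← s − f(s)/f'(s).
f'(s) = 1 + cos(s)
s_0 = 5.530000: f = -1.503966, f' = 1.729514 → s_1 = 5.530000 - (-1.503966)/(1.729514) = 6.399589

6.39959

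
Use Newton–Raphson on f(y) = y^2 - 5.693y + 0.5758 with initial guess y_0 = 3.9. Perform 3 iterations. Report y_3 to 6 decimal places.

f'(y) = 2y - 5.693
y_0 = 3.900000: f = -6.416900, f' = 2.107000 → y_1 = 3.900000 - (-6.416900)/(2.107000) = 6.945515
y_1 = 6.945515: f = 9.275161, f' = 8.198030 → y_2 = 6.945515 - (9.275161)/(8.198030) = 5.814126
y_2 = 5.814126: f = 1.280041, f' = 5.935252 → y_3 = 5.814126 - (1.280041)/(5.935252) = 5.598458

5.598458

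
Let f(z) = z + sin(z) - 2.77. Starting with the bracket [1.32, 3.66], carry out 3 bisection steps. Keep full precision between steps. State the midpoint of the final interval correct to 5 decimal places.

f(1.320000) = -0.481285, f(3.660000) = 0.394503 (opposite signs)
step 1: m = 2.490000, f(m) = 0.326454 > 0 → root in [1.320000, 2.490000]
step 2: m = 1.905000, f(m) = 0.079672 > 0 → root in [1.320000, 1.905000]
step 3: m = 1.612500, f(m) = -0.158369 < 0 → root in [1.612500, 1.905000]
Midpoint of [1.612500, 1.905000] = 1.758750

1.75875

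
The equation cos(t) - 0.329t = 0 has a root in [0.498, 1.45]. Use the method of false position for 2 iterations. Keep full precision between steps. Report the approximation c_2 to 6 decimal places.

1.172802

f(0.498000) = 0.714698, f(1.450000) = -0.356547
step 1: c = 1.133142, f(c) = 0.051013 > 0 → new bracket [1.133142, 1.450000]
step 2: c = 1.172802, f(c) = 0.001719 > 0 → new bracket [1.172802, 1.450000]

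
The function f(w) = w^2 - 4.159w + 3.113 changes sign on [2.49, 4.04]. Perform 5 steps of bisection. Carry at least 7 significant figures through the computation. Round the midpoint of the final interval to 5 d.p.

3.19234

f(2.490000) = -1.042810, f(4.040000) = 2.632240 (opposite signs)
step 1: m = 3.265000, f(m) = 0.194090 > 0 → root in [2.490000, 3.265000]
step 2: m = 2.877500, f(m) = -0.574516 < 0 → root in [2.877500, 3.265000]
step 3: m = 3.071250, f(m) = -0.227752 < 0 → root in [3.071250, 3.265000]
step 4: m = 3.168125, f(m) = -0.026216 < 0 → root in [3.168125, 3.265000]
step 5: m = 3.216563, f(m) = 0.081591 > 0 → root in [3.168125, 3.216563]
Midpoint of [3.168125, 3.216563] = 3.192344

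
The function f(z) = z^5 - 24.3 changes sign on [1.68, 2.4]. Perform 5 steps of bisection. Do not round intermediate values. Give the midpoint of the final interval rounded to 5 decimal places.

f(1.680000) = -10.917218, f(2.400000) = 55.326240 (opposite signs)
step 1: m = 2.040000, f(m) = 11.030586 > 0 → root in [1.680000, 2.040000]
step 2: m = 1.860000, f(m) = -2.037972 < 0 → root in [1.860000, 2.040000]
step 3: m = 1.950000, f(m) = 3.895062 > 0 → root in [1.860000, 1.950000]
step 4: m = 1.905000, f(m) = 0.788512 > 0 → root in [1.860000, 1.905000]
step 5: m = 1.882500, f(m) = -0.658506 < 0 → root in [1.882500, 1.905000]
Midpoint of [1.882500, 1.905000] = 1.893750

1.89375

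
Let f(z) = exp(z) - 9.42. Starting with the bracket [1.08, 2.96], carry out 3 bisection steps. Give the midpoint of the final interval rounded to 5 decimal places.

2.13750

f(1.080000) = -6.475320, f(2.960000) = 9.877972 (opposite signs)
step 1: m = 2.020000, f(m) = -1.881675 < 0 → root in [2.020000, 2.960000]
step 2: m = 2.490000, f(m) = 2.641276 > 0 → root in [2.020000, 2.490000]
step 3: m = 2.255000, f(m) = 0.115293 > 0 → root in [2.020000, 2.255000]
Midpoint of [2.020000, 2.255000] = 2.137500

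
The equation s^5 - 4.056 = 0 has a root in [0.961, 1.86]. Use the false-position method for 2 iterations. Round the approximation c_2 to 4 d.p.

f(0.961000) = -3.236372, f(1.860000) = 18.206028
step 1: c = 1.096689, f(c) = -2.469583 < 0 → new bracket [1.096689, 1.860000]
step 2: c = 1.187862, f(c) = -1.691005 < 0 → new bracket [1.187862, 1.860000]

1.1879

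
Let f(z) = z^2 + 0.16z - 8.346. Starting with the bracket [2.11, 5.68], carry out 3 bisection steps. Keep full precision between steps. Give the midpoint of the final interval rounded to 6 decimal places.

2.779375

f(2.110000) = -3.556300, f(5.680000) = 24.825200 (opposite signs)
step 1: m = 3.895000, f(m) = 7.448225 > 0 → root in [2.110000, 3.895000]
step 2: m = 3.002500, f(m) = 1.149406 > 0 → root in [2.110000, 3.002500]
step 3: m = 2.556250, f(m) = -1.402586 < 0 → root in [2.556250, 3.002500]
Midpoint of [2.556250, 3.002500] = 2.779375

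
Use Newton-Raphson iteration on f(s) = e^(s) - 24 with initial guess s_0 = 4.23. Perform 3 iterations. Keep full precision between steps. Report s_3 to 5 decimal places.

3.18050

Newton update: s ← s − f(s)/f'(s).
f'(s) = e^(s)
s_0 = 4.230000: f = 44.717232, f' = 68.717232 → s_1 = 4.230000 - (44.717232)/(68.717232) = 3.579257
s_1 = 3.579257: f = 11.846910, f' = 35.846910 → s_2 = 3.579257 - (11.846910)/(35.846910) = 3.248771
s_2 = 3.248771: f = 1.758667, f' = 25.758667 → s_3 = 3.248771 - (1.758667)/(25.758667) = 3.180496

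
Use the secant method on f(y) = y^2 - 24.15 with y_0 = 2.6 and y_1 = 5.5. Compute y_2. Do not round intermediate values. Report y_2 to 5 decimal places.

f(y_0) = -17.390000, f(y_1) = 6.100000
y_2 = 5.500000 - (6.100000)·(5.500000 - 2.600000)/(6.100000 - (-17.390000)) = 4.746914; f(y_2) = -1.616811

4.74691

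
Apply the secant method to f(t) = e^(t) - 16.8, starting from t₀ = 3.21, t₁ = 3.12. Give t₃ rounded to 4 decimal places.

Secant update: t_(k+1) = t_k − f(t_k)·(t_k − t_(k-1))/(f(t_k) − f(t_(k-1))).
f(t_0) = 7.979086, f(t_1) = 5.846380
t_2 = 3.120000 - (5.846380)·(3.120000 - 3.210000)/(5.846380 - (7.979086)) = 2.873283; f(t_2) = 0.895022
t_3 = 2.873283 - (0.895022)·(2.873283 - 3.120000)/(0.895022 - (5.846380)) = 2.828686; f(t_3) = 0.123211

2.8287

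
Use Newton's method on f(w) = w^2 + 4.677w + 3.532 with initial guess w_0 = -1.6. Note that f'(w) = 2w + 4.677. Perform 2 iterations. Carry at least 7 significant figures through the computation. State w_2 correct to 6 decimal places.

-0.922072

w_0 = -1.600000: f = -1.391200, f' = 1.477000 → w_1 = -1.600000 - (-1.391200)/(1.477000) = -0.658091
w_1 = -0.658091: f = 0.887193, f' = 3.360819 → w_2 = -0.658091 - (0.887193)/(3.360819) = -0.922072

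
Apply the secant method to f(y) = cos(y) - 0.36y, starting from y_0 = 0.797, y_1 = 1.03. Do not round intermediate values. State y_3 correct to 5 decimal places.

1.14547

f(y_0) = 0.411936, f(y_1) = 0.144019
y_2 = 1.030000 - (0.144019)·(1.030000 - 0.797000)/(0.144019 - (0.411936)) = 1.155249; f(y_2) = -0.012199
y_3 = 1.155249 - (-0.012199)·(1.155249 - 1.030000)/(-0.012199 - (0.144019)) = 1.145468; f(y_3) = 0.000251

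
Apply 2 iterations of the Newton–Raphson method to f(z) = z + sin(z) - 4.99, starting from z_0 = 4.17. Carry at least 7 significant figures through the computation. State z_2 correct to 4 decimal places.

Newton update: z ← z − f(z)/f'(z).
f'(z) = 1 + cos(z)
z_0 = 4.170000: f = -1.676478, f' = 0.483816 → z_1 = 4.170000 - (-1.676478)/(0.483816) = 7.635112
z_1 = 7.635112: f = 3.621255, f' = 1.217127 → z_2 = 7.635112 - (3.621255)/(1.217127) = 4.659862

4.6599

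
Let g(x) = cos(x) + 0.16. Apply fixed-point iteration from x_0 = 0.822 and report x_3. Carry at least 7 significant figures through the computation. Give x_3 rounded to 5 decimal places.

x_1 = g(0.822000) = 0.840758
x_2 = g(0.840758) = 0.826899
x_3 = g(0.826899) = 0.837161

0.83716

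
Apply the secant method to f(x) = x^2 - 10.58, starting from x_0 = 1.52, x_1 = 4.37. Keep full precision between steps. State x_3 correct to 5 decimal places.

Secant update: x_(k+1) = x_k − f(x_k)·(x_k − x_(k-1))/(f(x_k) − f(x_(k-1))).
f(x_0) = -8.269600, f(x_1) = 8.516900
x_2 = 4.370000 - (8.516900)·(4.370000 - 1.520000)/(8.516900 - (-8.269600)) = 2.924007; f(x_2) = -2.030184
x_3 = 2.924007 - (-2.030184)·(2.924007 - 4.370000)/(-2.030184 - (8.516900)) = 3.202343; f(x_3) = -0.325001

3.20234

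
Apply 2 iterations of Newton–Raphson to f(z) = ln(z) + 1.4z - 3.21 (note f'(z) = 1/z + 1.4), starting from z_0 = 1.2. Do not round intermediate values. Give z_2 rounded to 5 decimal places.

z_0 = 1.200000: f = -1.347678, f' = 2.233333 → z_1 = 1.200000 - (-1.347678)/(2.233333) = 1.803438
z_1 = 1.803438: f = -0.095492, f' = 1.954496 → z_2 = 1.803438 - (-0.095492)/(1.954496) = 1.852296

1.85230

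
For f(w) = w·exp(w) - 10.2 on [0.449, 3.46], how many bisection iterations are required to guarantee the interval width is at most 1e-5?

19

Initial width b − a = 3.46 − 0.449 = 3.011000.
After n steps the width is (b−a)/2^n; need (b−a)/2^n ≤ 1e-5.
So n ≥ log₂(3.011000/1e-5) = log₂(301100.0000) ≈ 18.1999.
Hence n = 19.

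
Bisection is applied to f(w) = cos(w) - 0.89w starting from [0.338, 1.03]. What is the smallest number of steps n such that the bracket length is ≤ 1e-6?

Initial width b − a = 1.03 − 0.338 = 0.692000.
After n steps the width is (b−a)/2^n; need (b−a)/2^n ≤ 1e-6.
So n ≥ log₂(0.692000/1e-6) = log₂(692000.0000) ≈ 19.4004.
Hence n = 20.

20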